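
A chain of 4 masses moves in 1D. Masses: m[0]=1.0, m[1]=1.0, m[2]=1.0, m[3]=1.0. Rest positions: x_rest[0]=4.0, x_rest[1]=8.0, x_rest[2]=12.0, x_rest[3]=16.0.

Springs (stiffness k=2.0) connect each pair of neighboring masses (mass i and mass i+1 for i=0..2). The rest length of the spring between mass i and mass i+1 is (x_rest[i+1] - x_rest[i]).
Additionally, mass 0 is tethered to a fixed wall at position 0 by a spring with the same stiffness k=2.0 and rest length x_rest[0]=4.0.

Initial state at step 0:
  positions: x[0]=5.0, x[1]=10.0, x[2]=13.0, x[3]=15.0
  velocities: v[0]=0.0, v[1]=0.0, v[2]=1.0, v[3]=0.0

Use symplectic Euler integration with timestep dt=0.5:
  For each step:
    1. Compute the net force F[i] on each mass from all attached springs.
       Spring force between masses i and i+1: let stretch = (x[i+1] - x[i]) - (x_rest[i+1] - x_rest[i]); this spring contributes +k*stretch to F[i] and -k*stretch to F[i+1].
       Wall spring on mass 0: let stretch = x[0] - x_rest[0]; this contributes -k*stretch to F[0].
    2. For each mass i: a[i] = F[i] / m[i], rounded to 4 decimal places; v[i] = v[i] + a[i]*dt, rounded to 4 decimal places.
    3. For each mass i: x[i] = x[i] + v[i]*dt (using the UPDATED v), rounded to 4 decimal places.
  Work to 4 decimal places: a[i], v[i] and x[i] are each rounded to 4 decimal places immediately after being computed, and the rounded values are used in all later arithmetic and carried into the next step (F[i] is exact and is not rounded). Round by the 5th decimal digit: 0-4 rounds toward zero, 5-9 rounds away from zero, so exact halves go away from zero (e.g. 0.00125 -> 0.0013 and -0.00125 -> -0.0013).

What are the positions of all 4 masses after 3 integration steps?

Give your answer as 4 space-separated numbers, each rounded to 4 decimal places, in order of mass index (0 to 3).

Step 0: x=[5.0000 10.0000 13.0000 15.0000] v=[0.0000 0.0000 1.0000 0.0000]
Step 1: x=[5.0000 9.0000 13.0000 16.0000] v=[0.0000 -2.0000 0.0000 2.0000]
Step 2: x=[4.5000 8.0000 12.5000 17.5000] v=[-1.0000 -2.0000 -1.0000 3.0000]
Step 3: x=[3.5000 7.5000 12.2500 18.5000] v=[-2.0000 -1.0000 -0.5000 2.0000]

Answer: 3.5000 7.5000 12.2500 18.5000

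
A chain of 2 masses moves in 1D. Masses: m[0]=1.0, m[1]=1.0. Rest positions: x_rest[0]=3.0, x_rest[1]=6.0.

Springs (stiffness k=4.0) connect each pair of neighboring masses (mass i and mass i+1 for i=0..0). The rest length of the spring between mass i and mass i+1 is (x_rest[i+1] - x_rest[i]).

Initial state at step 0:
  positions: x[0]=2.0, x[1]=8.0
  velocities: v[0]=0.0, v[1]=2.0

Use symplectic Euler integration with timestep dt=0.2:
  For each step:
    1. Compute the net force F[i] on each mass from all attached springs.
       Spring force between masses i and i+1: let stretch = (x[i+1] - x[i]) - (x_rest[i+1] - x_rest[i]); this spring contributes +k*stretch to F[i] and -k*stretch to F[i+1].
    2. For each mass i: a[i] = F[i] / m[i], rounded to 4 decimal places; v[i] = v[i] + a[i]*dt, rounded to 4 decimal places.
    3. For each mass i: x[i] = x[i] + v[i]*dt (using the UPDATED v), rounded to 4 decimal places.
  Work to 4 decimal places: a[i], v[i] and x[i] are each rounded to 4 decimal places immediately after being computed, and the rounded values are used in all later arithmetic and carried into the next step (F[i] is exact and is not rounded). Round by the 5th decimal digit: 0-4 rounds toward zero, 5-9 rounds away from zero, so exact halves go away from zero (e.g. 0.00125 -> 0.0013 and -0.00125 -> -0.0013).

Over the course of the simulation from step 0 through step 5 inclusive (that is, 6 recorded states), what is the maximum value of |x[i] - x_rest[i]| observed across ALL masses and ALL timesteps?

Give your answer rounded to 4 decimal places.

Step 0: x=[2.0000 8.0000] v=[0.0000 2.0000]
Step 1: x=[2.4800 7.9200] v=[2.4000 -0.4000]
Step 2: x=[3.3504 7.4496] v=[4.3520 -2.3520]
Step 3: x=[4.3967 6.8033] v=[5.2314 -3.2314]
Step 4: x=[5.3480 6.2520] v=[4.7567 -2.7567]
Step 5: x=[5.9640 6.0360] v=[3.0799 -1.0799]
Max displacement = 2.9640

Answer: 2.9640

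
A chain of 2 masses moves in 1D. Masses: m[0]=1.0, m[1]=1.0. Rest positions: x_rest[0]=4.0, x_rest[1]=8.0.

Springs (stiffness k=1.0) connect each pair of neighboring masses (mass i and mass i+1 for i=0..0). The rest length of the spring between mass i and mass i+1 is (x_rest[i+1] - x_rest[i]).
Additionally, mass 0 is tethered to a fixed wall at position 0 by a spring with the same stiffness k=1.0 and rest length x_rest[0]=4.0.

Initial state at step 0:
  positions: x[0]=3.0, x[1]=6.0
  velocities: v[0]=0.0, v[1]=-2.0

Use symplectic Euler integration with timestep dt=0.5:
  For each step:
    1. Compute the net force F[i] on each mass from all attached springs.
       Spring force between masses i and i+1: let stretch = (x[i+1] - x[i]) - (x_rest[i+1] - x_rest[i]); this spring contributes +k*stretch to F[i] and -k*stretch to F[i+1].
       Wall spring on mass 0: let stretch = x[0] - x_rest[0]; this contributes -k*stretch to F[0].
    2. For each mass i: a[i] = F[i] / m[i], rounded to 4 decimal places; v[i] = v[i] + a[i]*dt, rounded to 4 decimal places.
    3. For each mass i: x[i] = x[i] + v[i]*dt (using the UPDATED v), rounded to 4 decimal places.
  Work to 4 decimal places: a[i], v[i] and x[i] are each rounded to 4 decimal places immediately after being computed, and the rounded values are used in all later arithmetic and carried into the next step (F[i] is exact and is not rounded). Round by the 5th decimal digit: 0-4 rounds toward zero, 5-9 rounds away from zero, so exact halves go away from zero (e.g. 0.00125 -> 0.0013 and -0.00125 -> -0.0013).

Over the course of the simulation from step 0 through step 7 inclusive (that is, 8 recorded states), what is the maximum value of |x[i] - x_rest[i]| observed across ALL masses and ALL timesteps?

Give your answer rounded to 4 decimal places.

Step 0: x=[3.0000 6.0000] v=[0.0000 -2.0000]
Step 1: x=[3.0000 5.2500] v=[0.0000 -1.5000]
Step 2: x=[2.8125 4.9375] v=[-0.3750 -0.6250]
Step 3: x=[2.4531 5.0938] v=[-0.7188 0.3125]
Step 4: x=[2.1406 5.5899] v=[-0.6250 0.9922]
Step 5: x=[2.1553 6.2237] v=[0.0294 1.2676]
Step 6: x=[2.6483 6.8404] v=[0.9860 1.2334]
Step 7: x=[3.5273 7.4091] v=[1.7579 1.1374]
Max displacement = 3.0625

Answer: 3.0625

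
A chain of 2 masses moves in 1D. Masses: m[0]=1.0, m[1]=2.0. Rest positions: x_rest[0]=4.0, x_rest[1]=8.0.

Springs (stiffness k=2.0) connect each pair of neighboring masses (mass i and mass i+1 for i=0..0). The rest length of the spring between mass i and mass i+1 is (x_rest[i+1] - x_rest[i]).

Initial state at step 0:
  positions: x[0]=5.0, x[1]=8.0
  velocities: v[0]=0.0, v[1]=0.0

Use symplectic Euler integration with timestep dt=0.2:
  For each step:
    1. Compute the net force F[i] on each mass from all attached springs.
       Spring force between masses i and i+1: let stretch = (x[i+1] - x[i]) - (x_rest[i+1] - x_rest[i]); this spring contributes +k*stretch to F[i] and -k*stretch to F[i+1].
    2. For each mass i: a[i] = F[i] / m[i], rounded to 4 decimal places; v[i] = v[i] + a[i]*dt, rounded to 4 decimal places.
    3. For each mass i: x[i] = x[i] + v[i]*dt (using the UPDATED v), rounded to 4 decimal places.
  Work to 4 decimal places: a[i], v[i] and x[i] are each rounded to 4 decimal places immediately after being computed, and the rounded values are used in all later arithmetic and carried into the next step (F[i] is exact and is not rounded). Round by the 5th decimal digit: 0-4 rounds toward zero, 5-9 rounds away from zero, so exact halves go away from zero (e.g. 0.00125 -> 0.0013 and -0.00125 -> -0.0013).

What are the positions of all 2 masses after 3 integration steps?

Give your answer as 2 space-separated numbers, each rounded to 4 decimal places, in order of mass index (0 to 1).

Answer: 4.5668 8.2166

Derivation:
Step 0: x=[5.0000 8.0000] v=[0.0000 0.0000]
Step 1: x=[4.9200 8.0400] v=[-0.4000 0.2000]
Step 2: x=[4.7696 8.1152] v=[-0.7520 0.3760]
Step 3: x=[4.5668 8.2166] v=[-1.0138 0.5069]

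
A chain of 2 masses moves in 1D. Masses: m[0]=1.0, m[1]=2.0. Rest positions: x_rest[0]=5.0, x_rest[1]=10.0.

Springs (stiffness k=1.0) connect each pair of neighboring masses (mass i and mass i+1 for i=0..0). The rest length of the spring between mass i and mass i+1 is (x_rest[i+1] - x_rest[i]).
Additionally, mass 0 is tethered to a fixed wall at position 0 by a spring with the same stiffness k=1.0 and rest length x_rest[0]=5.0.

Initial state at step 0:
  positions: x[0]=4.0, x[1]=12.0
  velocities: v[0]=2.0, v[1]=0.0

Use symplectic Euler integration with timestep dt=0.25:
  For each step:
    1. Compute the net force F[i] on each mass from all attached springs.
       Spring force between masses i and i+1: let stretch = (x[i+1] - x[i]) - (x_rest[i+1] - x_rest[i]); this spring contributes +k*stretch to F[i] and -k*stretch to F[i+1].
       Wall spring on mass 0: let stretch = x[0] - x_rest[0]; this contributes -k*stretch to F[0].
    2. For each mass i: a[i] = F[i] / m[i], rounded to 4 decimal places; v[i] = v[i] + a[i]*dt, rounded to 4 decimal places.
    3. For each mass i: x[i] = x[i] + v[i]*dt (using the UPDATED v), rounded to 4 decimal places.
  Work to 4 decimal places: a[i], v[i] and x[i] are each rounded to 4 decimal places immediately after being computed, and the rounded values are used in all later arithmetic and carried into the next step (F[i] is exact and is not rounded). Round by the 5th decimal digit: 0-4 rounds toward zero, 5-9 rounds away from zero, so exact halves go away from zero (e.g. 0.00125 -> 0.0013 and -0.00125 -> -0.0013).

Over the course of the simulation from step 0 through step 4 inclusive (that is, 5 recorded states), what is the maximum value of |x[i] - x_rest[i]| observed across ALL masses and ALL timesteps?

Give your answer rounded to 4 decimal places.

Step 0: x=[4.0000 12.0000] v=[2.0000 0.0000]
Step 1: x=[4.7500 11.9063] v=[3.0000 -0.3750]
Step 2: x=[5.6504 11.7452] v=[3.6016 -0.6446]
Step 3: x=[6.5786 11.5498] v=[3.7127 -0.7815]
Step 4: x=[7.4063 11.3553] v=[3.3109 -0.7779]
Max displacement = 2.4063

Answer: 2.4063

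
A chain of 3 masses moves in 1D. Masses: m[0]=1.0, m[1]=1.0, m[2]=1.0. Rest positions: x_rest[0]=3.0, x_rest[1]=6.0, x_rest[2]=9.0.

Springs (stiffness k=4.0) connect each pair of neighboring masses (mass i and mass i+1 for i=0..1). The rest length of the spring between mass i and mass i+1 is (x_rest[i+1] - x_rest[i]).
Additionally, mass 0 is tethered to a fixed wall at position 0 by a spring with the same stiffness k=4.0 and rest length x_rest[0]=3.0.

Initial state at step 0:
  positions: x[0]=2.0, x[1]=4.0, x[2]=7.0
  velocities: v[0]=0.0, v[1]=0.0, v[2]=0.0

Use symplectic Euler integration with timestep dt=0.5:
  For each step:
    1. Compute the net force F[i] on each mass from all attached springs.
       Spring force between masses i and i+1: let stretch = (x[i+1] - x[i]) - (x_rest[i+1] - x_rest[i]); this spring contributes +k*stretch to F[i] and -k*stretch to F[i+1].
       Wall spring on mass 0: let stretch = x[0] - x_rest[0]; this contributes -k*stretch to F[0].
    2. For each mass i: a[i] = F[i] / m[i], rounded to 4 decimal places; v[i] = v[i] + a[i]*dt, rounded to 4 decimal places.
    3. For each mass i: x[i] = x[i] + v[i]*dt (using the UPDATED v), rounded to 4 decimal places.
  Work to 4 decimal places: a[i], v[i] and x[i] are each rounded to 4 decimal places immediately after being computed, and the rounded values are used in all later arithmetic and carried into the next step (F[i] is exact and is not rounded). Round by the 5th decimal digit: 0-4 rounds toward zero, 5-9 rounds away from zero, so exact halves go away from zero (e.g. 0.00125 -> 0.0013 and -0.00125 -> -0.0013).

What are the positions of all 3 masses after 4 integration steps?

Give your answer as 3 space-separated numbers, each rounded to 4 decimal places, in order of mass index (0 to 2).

Step 0: x=[2.0000 4.0000 7.0000] v=[0.0000 0.0000 0.0000]
Step 1: x=[2.0000 5.0000 7.0000] v=[0.0000 2.0000 0.0000]
Step 2: x=[3.0000 5.0000 8.0000] v=[2.0000 0.0000 2.0000]
Step 3: x=[3.0000 6.0000 9.0000] v=[0.0000 2.0000 2.0000]
Step 4: x=[3.0000 7.0000 10.0000] v=[0.0000 2.0000 2.0000]

Answer: 3.0000 7.0000 10.0000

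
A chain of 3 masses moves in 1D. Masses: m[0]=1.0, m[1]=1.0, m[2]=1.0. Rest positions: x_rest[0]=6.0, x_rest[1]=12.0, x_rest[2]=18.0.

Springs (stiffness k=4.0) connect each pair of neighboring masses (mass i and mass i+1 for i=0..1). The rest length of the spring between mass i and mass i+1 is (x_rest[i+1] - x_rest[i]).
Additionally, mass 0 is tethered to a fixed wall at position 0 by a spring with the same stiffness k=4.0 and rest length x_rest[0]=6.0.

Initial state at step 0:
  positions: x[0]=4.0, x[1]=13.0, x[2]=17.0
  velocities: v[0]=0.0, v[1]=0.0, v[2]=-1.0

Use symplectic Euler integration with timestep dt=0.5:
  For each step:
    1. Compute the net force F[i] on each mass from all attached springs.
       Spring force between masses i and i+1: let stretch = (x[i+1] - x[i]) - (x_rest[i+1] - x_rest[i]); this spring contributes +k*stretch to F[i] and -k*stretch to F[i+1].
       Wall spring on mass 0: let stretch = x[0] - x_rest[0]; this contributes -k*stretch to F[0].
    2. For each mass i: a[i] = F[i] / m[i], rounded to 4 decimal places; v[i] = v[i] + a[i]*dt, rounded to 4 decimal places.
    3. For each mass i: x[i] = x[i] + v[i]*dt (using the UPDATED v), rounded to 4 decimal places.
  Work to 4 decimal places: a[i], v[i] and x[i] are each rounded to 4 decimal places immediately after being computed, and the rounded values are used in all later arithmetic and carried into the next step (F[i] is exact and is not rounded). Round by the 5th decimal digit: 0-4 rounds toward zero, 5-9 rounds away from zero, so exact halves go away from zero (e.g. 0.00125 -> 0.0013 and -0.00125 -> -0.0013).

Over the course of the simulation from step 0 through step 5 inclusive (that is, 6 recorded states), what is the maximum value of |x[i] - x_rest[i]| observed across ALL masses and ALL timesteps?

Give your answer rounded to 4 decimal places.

Step 0: x=[4.0000 13.0000 17.0000] v=[0.0000 0.0000 -1.0000]
Step 1: x=[9.0000 8.0000 18.5000] v=[10.0000 -10.0000 3.0000]
Step 2: x=[4.0000 14.5000 15.5000] v=[-10.0000 13.0000 -6.0000]
Step 3: x=[5.5000 11.5000 17.5000] v=[3.0000 -6.0000 4.0000]
Step 4: x=[7.5000 8.5000 19.5000] v=[4.0000 -6.0000 4.0000]
Step 5: x=[3.0000 15.5000 16.5000] v=[-9.0000 14.0000 -6.0000]
Max displacement = 4.0000

Answer: 4.0000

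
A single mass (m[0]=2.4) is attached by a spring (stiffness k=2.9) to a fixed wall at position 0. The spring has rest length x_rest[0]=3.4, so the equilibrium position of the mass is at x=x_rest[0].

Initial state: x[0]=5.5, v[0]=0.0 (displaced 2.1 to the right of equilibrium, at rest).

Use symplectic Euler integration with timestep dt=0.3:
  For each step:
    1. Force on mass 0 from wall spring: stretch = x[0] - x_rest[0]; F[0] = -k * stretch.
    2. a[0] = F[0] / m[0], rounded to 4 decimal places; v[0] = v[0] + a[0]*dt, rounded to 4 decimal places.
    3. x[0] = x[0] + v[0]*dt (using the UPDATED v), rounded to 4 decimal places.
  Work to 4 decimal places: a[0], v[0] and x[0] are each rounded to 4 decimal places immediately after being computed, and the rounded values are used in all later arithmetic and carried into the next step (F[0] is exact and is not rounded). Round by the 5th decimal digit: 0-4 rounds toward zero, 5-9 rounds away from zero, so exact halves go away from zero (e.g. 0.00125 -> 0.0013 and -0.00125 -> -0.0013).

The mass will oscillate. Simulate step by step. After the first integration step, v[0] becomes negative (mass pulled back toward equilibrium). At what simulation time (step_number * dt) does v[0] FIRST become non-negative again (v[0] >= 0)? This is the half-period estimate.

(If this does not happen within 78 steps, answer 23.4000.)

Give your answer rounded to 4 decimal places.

Answer: 3.0000

Derivation:
Step 0: x=[5.5000] v=[0.0000]
Step 1: x=[5.2716] v=[-0.7613]
Step 2: x=[4.8397] v=[-1.4398]
Step 3: x=[4.2512] v=[-1.9617]
Step 4: x=[3.5701] v=[-2.2703]
Step 5: x=[2.8705] v=[-2.3320]
Step 6: x=[2.2285] v=[-2.1401]
Step 7: x=[1.7139] v=[-1.7154]
Step 8: x=[1.3826] v=[-1.1042]
Step 9: x=[1.2707] v=[-0.3729]
Step 10: x=[1.3904] v=[0.3990]
First v>=0 after going negative at step 10, time=3.0000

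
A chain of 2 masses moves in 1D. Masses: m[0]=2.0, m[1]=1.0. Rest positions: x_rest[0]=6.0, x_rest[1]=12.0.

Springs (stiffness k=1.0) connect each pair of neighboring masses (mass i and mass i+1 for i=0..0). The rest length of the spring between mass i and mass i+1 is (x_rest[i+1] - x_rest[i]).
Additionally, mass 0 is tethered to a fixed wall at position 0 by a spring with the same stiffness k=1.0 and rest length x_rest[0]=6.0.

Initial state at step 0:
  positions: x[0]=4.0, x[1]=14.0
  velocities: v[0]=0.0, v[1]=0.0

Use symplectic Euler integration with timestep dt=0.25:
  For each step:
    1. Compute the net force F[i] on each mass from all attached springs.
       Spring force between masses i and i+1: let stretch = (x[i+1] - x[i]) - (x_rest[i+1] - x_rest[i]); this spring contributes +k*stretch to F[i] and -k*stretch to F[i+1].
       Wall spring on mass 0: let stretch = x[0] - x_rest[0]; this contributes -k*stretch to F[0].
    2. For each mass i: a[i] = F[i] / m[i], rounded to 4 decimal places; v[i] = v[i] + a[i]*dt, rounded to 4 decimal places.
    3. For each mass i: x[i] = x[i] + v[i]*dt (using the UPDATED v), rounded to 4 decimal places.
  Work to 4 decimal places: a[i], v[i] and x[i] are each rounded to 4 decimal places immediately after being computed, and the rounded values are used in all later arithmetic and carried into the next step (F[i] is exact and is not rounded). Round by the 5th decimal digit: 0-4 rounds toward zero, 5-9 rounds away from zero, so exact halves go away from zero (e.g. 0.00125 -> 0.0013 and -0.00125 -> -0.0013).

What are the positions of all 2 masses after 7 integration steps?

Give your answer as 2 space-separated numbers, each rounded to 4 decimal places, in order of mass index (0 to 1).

Step 0: x=[4.0000 14.0000] v=[0.0000 0.0000]
Step 1: x=[4.1875 13.7500] v=[0.7500 -1.0000]
Step 2: x=[4.5430 13.2774] v=[1.4219 -1.8906]
Step 3: x=[5.0295 12.6339] v=[1.9458 -2.5742]
Step 4: x=[5.5964 11.8901] v=[2.2677 -2.9753]
Step 5: x=[6.1851 11.1279] v=[2.3549 -3.0487]
Step 6: x=[6.7350 10.4318] v=[2.1996 -2.7844]
Step 7: x=[7.1900 9.8797] v=[1.8198 -2.2086]

Answer: 7.1900 9.8797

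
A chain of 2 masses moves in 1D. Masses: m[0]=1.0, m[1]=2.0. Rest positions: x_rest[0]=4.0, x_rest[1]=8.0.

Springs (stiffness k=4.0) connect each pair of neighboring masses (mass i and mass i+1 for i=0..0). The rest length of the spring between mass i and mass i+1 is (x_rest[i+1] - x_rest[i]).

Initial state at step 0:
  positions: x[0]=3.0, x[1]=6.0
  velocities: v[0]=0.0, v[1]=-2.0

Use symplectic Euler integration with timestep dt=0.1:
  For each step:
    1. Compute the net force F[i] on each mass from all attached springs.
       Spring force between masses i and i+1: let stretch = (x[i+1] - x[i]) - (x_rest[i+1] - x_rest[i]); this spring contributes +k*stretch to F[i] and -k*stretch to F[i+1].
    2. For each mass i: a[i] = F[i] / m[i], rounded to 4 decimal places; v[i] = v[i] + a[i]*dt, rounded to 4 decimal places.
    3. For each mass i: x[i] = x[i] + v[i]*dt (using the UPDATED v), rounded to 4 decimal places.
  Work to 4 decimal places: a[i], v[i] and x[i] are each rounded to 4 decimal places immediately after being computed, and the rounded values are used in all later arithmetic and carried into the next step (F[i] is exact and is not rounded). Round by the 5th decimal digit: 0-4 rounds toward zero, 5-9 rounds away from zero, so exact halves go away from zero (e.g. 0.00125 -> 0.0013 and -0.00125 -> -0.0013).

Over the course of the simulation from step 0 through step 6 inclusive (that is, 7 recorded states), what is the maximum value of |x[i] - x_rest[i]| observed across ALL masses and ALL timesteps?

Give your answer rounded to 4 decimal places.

Answer: 2.7311

Derivation:
Step 0: x=[3.0000 6.0000] v=[0.0000 -2.0000]
Step 1: x=[2.9600 5.8200] v=[-0.4000 -1.8000]
Step 2: x=[2.8744 5.6628] v=[-0.8560 -1.5720]
Step 3: x=[2.7403 5.5298] v=[-1.3406 -1.3297]
Step 4: x=[2.5578 5.4210] v=[-1.8248 -1.0876]
Step 5: x=[2.3299 5.3350] v=[-2.2795 -0.8602]
Step 6: x=[2.0622 5.2689] v=[-2.6775 -0.6612]
Max displacement = 2.7311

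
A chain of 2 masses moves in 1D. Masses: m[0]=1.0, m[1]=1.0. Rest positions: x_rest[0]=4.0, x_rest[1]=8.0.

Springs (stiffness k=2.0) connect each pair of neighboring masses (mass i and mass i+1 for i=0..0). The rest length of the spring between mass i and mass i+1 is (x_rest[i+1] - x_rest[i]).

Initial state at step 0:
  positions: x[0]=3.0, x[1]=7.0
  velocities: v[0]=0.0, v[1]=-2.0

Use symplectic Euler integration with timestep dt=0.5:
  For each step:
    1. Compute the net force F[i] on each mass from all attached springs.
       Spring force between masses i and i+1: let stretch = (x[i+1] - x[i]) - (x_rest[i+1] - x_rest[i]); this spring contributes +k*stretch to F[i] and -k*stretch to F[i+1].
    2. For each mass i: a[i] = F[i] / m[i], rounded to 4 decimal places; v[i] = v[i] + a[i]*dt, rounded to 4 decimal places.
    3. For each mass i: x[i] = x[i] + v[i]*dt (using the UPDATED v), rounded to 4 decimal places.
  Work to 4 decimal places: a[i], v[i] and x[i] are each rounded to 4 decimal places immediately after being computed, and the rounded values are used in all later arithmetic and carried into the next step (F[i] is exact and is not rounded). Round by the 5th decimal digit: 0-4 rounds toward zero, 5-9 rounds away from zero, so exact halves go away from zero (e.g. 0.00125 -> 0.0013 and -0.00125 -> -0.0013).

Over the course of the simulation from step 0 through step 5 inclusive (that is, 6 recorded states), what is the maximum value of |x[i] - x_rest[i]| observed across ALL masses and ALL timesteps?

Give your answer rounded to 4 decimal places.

Answer: 4.0000

Derivation:
Step 0: x=[3.0000 7.0000] v=[0.0000 -2.0000]
Step 1: x=[3.0000 6.0000] v=[0.0000 -2.0000]
Step 2: x=[2.5000 5.5000] v=[-1.0000 -1.0000]
Step 3: x=[1.5000 5.5000] v=[-2.0000 0.0000]
Step 4: x=[0.5000 5.5000] v=[-2.0000 0.0000]
Step 5: x=[0.0000 5.0000] v=[-1.0000 -1.0000]
Max displacement = 4.0000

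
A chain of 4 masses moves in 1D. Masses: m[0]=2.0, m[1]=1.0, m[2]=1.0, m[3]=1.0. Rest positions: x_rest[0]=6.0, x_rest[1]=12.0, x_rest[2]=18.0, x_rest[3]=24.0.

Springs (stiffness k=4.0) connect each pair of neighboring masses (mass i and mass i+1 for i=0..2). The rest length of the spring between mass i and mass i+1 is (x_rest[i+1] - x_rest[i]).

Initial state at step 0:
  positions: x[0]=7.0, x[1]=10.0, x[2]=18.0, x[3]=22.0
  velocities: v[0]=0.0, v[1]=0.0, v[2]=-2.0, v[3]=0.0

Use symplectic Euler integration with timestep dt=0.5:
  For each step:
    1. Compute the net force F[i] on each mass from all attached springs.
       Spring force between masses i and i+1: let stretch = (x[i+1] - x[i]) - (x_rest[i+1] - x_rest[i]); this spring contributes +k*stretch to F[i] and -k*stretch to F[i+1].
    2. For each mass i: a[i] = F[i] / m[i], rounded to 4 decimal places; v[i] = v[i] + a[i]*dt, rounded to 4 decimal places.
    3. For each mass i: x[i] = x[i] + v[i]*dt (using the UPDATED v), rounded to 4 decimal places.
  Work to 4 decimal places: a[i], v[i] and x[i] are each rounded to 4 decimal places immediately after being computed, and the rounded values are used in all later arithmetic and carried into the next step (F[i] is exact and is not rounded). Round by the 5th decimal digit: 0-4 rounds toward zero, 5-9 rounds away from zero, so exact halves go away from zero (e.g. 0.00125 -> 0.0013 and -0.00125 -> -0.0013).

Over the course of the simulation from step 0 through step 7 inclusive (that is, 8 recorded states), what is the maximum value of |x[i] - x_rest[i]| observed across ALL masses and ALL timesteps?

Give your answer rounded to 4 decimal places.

Answer: 5.3125

Derivation:
Step 0: x=[7.0000 10.0000 18.0000 22.0000] v=[0.0000 0.0000 -2.0000 0.0000]
Step 1: x=[5.5000 15.0000 13.0000 24.0000] v=[-3.0000 10.0000 -10.0000 4.0000]
Step 2: x=[5.7500 8.5000 21.0000 21.0000] v=[0.5000 -13.0000 16.0000 -6.0000]
Step 3: x=[4.3750 11.7500 16.5000 24.0000] v=[-2.7500 6.5000 -9.0000 6.0000]
Step 4: x=[3.6875 12.3750 14.7500 25.5000] v=[-1.3750 1.2500 -3.5000 3.0000]
Step 5: x=[4.3438 6.6875 21.3750 22.2500] v=[1.3125 -11.3750 13.2500 -6.5000]
Step 6: x=[3.1719 13.3438 14.1875 24.1250] v=[-2.3438 13.3126 -14.3750 3.7500]
Step 7: x=[4.0860 10.6719 16.0938 22.0625] v=[1.8281 -5.3438 3.8126 -4.1250]
Max displacement = 5.3125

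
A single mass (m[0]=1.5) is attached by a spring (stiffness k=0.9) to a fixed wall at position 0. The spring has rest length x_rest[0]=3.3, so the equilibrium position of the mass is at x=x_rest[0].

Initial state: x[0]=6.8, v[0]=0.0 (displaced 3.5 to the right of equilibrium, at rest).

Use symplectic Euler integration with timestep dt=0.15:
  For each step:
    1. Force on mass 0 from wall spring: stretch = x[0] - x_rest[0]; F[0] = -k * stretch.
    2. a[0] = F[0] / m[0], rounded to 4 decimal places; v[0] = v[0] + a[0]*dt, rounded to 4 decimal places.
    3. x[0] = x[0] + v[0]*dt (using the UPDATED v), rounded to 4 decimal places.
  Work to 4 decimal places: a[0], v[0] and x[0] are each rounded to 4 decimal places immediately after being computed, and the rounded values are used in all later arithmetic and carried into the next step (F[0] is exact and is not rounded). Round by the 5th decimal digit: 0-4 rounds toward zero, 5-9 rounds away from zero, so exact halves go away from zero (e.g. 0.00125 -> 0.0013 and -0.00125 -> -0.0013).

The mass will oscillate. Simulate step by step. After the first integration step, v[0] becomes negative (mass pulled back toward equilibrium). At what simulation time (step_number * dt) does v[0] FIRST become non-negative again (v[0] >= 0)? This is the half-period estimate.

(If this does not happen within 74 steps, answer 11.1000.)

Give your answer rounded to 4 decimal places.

Answer: 4.2000

Derivation:
Step 0: x=[6.8000] v=[0.0000]
Step 1: x=[6.7528] v=[-0.3150]
Step 2: x=[6.6589] v=[-0.6258]
Step 3: x=[6.5197] v=[-0.9281]
Step 4: x=[6.3370] v=[-1.2179]
Step 5: x=[6.1133] v=[-1.4912]
Step 6: x=[5.8516] v=[-1.7444]
Step 7: x=[5.5555] v=[-1.9741]
Step 8: x=[5.2289] v=[-2.1771]
Step 9: x=[4.8763] v=[-2.3507]
Step 10: x=[4.5024] v=[-2.4926]
Step 11: x=[4.1123] v=[-2.6008]
Step 12: x=[3.7112] v=[-2.6739]
Step 13: x=[3.3046] v=[-2.7109]
Step 14: x=[2.8979] v=[-2.7113]
Step 15: x=[2.4966] v=[-2.6751]
Step 16: x=[2.1062] v=[-2.6028]
Step 17: x=[1.7319] v=[-2.4954]
Step 18: x=[1.3788] v=[-2.3543]
Step 19: x=[1.0516] v=[-2.1814]
Step 20: x=[0.7547] v=[-1.9791]
Step 21: x=[0.4922] v=[-1.7500]
Step 22: x=[0.2676] v=[-1.4973]
Step 23: x=[0.0839] v=[-1.2244]
Step 24: x=[-0.0563] v=[-0.9349]
Step 25: x=[-0.1512] v=[-0.6328]
Step 26: x=[-0.1995] v=[-0.3222]
Step 27: x=[-0.2006] v=[-0.0072]
Step 28: x=[-0.1544] v=[0.3079]
First v>=0 after going negative at step 28, time=4.2000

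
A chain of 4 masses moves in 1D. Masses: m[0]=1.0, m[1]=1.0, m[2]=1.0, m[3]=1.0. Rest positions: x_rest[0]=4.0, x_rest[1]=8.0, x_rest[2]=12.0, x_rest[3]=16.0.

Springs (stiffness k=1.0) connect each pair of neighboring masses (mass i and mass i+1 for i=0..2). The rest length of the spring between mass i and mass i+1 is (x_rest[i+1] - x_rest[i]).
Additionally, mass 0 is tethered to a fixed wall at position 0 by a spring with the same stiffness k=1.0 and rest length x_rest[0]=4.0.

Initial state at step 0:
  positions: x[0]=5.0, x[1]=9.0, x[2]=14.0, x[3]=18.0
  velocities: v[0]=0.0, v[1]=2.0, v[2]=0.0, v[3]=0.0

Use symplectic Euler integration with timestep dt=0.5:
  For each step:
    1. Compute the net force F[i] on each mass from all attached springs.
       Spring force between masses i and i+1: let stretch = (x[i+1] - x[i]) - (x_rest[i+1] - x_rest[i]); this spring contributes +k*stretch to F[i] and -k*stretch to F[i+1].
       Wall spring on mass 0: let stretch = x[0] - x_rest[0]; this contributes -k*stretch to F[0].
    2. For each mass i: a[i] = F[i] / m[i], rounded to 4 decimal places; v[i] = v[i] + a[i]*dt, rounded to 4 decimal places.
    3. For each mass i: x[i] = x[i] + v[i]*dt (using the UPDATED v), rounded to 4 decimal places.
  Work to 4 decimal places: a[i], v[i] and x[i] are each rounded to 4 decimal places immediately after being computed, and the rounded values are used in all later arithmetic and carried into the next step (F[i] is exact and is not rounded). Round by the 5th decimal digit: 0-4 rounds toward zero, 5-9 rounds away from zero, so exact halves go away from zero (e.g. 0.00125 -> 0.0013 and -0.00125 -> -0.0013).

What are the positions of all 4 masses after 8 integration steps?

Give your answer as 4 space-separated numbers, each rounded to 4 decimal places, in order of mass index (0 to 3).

Step 0: x=[5.0000 9.0000 14.0000 18.0000] v=[0.0000 2.0000 0.0000 0.0000]
Step 1: x=[4.7500 10.2500 13.7500 18.0000] v=[-0.5000 2.5000 -0.5000 0.0000]
Step 2: x=[4.6875 11.0000 13.6875 17.9375] v=[-0.1250 1.5000 -0.1250 -0.1250]
Step 3: x=[5.0313 10.8438 14.0157 17.8125] v=[0.6875 -0.3125 0.6563 -0.2500]
Step 4: x=[5.5704 10.0274 14.5001 17.7383] v=[1.0781 -1.6328 0.9688 -0.1484]
Step 5: x=[5.8311 9.2149 14.6759 17.8546] v=[0.5214 -1.6250 0.3516 0.2325]
Step 6: x=[5.4800 8.9217 14.2811 18.1762] v=[-0.7023 -0.5864 -0.7896 0.6432]
Step 7: x=[4.6193 9.1080 13.5202 18.5241] v=[-1.7215 0.3725 -1.5218 0.6957]
Step 8: x=[3.7259 9.2752 12.9072 18.6210] v=[-1.7868 0.3343 -1.2260 0.1938]

Answer: 3.7259 9.2752 12.9072 18.6210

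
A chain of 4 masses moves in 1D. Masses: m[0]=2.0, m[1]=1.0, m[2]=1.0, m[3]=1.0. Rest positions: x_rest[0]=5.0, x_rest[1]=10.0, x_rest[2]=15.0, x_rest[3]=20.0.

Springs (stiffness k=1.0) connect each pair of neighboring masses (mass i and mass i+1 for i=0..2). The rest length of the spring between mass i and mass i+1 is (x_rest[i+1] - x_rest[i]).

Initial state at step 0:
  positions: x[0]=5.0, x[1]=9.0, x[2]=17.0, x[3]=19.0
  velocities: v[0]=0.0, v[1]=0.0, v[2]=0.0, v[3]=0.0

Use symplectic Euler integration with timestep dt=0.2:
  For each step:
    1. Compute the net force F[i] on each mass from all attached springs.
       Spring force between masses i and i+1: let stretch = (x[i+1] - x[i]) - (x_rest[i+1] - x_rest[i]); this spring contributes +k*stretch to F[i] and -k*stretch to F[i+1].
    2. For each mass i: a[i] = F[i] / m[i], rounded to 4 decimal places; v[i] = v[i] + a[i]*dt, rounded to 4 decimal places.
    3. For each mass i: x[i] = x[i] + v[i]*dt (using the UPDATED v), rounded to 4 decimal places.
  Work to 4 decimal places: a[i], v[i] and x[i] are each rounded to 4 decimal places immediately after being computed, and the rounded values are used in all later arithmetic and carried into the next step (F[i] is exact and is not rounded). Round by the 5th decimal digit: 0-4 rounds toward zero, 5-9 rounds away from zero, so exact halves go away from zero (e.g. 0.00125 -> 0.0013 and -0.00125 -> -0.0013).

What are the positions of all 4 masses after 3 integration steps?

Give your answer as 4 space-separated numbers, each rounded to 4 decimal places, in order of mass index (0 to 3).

Answer: 4.8975 9.8472 15.7081 19.6498

Derivation:
Step 0: x=[5.0000 9.0000 17.0000 19.0000] v=[0.0000 0.0000 0.0000 0.0000]
Step 1: x=[4.9800 9.1600 16.7600 19.1200] v=[-0.1000 0.8000 -1.2000 0.6000]
Step 2: x=[4.9436 9.4568 16.3104 19.3456] v=[-0.1820 1.4840 -2.2480 1.1280]
Step 3: x=[4.8975 9.8472 15.7081 19.6498] v=[-0.2307 1.9521 -3.0117 1.5210]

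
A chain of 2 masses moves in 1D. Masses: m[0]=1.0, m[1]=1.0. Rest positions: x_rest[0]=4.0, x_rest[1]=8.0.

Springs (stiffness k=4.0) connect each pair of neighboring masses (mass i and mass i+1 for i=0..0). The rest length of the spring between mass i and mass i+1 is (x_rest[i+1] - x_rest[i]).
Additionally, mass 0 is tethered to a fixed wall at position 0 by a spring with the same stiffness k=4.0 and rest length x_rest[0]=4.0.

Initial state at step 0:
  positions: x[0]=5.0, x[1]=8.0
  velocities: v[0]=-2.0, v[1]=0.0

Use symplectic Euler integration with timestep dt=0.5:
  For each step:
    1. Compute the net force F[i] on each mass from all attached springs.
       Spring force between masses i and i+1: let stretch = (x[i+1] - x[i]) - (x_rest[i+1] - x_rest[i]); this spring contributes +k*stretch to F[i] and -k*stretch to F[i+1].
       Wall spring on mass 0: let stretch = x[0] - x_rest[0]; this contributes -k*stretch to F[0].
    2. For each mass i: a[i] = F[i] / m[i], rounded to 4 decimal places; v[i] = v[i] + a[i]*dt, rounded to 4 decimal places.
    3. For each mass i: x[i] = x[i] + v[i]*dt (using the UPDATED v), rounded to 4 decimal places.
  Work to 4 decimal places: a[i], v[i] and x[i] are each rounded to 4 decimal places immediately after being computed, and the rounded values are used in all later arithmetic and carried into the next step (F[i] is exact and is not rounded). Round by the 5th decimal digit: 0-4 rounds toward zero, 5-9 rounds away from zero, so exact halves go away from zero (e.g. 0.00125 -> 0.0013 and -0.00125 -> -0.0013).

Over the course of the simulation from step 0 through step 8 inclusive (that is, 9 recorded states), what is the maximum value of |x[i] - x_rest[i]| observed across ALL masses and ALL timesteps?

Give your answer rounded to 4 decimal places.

Step 0: x=[5.0000 8.0000] v=[-2.0000 0.0000]
Step 1: x=[2.0000 9.0000] v=[-6.0000 2.0000]
Step 2: x=[4.0000 7.0000] v=[4.0000 -4.0000]
Step 3: x=[5.0000 6.0000] v=[2.0000 -2.0000]
Step 4: x=[2.0000 8.0000] v=[-6.0000 4.0000]
Step 5: x=[3.0000 8.0000] v=[2.0000 0.0000]
Step 6: x=[6.0000 7.0000] v=[6.0000 -2.0000]
Step 7: x=[4.0000 9.0000] v=[-4.0000 4.0000]
Step 8: x=[3.0000 10.0000] v=[-2.0000 2.0000]
Max displacement = 2.0000

Answer: 2.0000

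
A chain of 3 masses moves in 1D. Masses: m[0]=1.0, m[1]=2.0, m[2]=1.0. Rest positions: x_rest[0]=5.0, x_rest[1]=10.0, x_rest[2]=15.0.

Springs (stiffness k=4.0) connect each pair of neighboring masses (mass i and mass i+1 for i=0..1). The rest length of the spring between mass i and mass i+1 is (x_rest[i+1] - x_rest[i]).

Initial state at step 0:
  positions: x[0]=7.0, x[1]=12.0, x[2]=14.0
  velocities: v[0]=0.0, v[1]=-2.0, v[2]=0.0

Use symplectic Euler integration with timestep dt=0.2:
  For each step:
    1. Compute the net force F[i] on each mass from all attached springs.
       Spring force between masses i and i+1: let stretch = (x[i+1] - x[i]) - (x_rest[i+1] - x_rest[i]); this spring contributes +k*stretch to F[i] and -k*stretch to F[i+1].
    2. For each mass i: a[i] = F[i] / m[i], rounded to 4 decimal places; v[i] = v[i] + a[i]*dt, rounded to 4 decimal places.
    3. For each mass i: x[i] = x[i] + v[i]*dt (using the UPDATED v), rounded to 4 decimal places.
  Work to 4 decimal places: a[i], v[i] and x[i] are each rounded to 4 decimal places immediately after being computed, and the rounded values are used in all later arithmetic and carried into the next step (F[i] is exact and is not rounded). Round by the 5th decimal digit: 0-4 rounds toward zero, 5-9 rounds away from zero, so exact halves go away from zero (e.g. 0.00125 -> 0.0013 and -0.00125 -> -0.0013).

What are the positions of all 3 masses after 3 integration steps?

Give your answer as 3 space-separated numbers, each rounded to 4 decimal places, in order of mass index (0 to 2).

Step 0: x=[7.0000 12.0000 14.0000] v=[0.0000 -2.0000 0.0000]
Step 1: x=[7.0000 11.3600 14.4800] v=[0.0000 -3.2000 2.4000]
Step 2: x=[6.8976 10.6208 15.2608] v=[-0.5120 -3.6960 3.9040]
Step 3: x=[6.5909 9.9549 16.0992] v=[-1.5334 -3.3293 4.1920]

Answer: 6.5909 9.9549 16.0992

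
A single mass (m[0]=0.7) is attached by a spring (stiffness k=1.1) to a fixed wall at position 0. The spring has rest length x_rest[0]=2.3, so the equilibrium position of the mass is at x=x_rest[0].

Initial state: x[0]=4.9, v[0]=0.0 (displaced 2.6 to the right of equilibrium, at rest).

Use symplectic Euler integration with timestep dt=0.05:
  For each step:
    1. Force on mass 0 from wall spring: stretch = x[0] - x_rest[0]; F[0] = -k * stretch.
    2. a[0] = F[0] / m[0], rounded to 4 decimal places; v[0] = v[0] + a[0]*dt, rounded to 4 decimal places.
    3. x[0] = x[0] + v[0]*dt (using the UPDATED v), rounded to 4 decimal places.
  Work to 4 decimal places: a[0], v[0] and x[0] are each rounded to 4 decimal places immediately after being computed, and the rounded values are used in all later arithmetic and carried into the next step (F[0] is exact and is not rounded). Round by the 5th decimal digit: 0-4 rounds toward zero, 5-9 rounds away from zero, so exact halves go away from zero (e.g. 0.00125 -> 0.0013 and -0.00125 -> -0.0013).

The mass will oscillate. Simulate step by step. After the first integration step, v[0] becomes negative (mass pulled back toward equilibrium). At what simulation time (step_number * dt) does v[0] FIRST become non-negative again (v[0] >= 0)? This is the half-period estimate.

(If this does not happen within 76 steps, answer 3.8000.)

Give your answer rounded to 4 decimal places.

Step 0: x=[4.9000] v=[0.0000]
Step 1: x=[4.8898] v=[-0.2043]
Step 2: x=[4.8694] v=[-0.4078]
Step 3: x=[4.8389] v=[-0.6097]
Step 4: x=[4.7984] v=[-0.8092]
Step 5: x=[4.7481] v=[-1.0055]
Step 6: x=[4.6882] v=[-1.1979]
Step 7: x=[4.6189] v=[-1.3855]
Step 8: x=[4.5405] v=[-1.5677]
Step 9: x=[4.4533] v=[-1.7437]
Step 10: x=[4.3577] v=[-1.9129]
Step 11: x=[4.2540] v=[-2.0746]
Step 12: x=[4.1426] v=[-2.2281]
Step 13: x=[4.0240] v=[-2.3729]
Step 14: x=[3.8986] v=[-2.5084]
Step 15: x=[3.7669] v=[-2.6340]
Step 16: x=[3.6294] v=[-2.7493]
Step 17: x=[3.4867] v=[-2.8538]
Step 18: x=[3.3394] v=[-2.9470]
Step 19: x=[3.1880] v=[-3.0287]
Step 20: x=[3.0331] v=[-3.0985]
Step 21: x=[2.8753] v=[-3.1561]
Step 22: x=[2.7152] v=[-3.2013]
Step 23: x=[2.5535] v=[-3.2339]
Step 24: x=[2.3908] v=[-3.2538]
Step 25: x=[2.2278] v=[-3.2609]
Step 26: x=[2.0650] v=[-3.2552]
Step 27: x=[1.9032] v=[-3.2367]
Step 28: x=[1.7429] v=[-3.2055]
Step 29: x=[1.5848] v=[-3.1617]
Step 30: x=[1.4295] v=[-3.1055]
Step 31: x=[1.2776] v=[-3.0371]
Step 32: x=[1.1298] v=[-2.9568]
Step 33: x=[0.9866] v=[-2.8649]
Step 34: x=[0.8485] v=[-2.7617]
Step 35: x=[0.7161] v=[-2.6477]
Step 36: x=[0.5899] v=[-2.5233]
Step 37: x=[0.4705] v=[-2.3889]
Step 38: x=[0.3582] v=[-2.2452]
Step 39: x=[0.2536] v=[-2.0926]
Step 40: x=[0.1570] v=[-1.9318]
Step 41: x=[0.0688] v=[-1.7634]
Step 42: x=[-0.0106] v=[-1.5881]
Step 43: x=[-0.0809] v=[-1.4066]
Step 44: x=[-0.1419] v=[-1.2195]
Step 45: x=[-0.1933] v=[-1.0276]
Step 46: x=[-0.2349] v=[-0.8317]
Step 47: x=[-0.2665] v=[-0.6325]
Step 48: x=[-0.2880] v=[-0.4308]
Step 49: x=[-0.2994] v=[-0.2275]
Step 50: x=[-0.3006] v=[-0.0233]
Step 51: x=[-0.2916] v=[0.1810]
First v>=0 after going negative at step 51, time=2.5500

Answer: 2.5500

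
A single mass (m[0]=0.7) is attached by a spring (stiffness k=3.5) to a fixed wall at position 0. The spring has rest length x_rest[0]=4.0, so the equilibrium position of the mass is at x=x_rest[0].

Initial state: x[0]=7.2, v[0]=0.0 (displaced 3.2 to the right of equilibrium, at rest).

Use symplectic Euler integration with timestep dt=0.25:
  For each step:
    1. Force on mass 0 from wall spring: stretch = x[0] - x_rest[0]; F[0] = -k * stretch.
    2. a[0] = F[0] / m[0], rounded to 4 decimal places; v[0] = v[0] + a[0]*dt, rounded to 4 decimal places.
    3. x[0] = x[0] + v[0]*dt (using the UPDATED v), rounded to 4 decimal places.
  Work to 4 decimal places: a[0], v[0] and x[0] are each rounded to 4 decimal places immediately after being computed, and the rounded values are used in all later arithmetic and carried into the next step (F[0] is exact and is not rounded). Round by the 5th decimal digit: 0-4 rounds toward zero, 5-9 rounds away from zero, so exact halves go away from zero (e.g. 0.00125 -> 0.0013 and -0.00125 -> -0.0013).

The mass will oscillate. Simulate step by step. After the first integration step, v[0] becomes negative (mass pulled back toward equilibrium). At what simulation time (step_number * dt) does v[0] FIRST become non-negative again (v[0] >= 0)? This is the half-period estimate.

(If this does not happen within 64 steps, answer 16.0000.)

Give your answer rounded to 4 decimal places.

Answer: 1.5000

Derivation:
Step 0: x=[7.2000] v=[0.0000]
Step 1: x=[6.2000] v=[-4.0000]
Step 2: x=[4.5125] v=[-6.7500]
Step 3: x=[2.6649] v=[-7.3906]
Step 4: x=[1.2345] v=[-5.7217]
Step 5: x=[0.6683] v=[-2.2648]
Step 6: x=[1.1433] v=[1.8998]
First v>=0 after going negative at step 6, time=1.5000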